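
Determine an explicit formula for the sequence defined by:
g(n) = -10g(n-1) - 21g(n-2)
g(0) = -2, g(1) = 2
Characteristic equation: x² + 10x + 21 = 0, which factors as (x - (-3))(x - (-7)) = 0.
Roots r₁ = -3, r₂ = -7 (distinct).
General solution: g(n) = A·(-3)^n + B·(-7)^n.
From g(0) = -2: A + B = -2.
From g(1) = 2: -3A - 7B = 2.
Solving: A = -3, B = 1.
So g(n) = - 3 \left(-3\right)^{n} + \left(-7\right)^{n}.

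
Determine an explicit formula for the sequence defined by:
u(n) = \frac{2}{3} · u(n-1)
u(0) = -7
Pure geometric recurrence with ratio \frac{2}{3}.
By induction u(n) = u(0) · (\frac{2}{3})^n = - 7 \left(\frac{2}{3}\right)^{n}.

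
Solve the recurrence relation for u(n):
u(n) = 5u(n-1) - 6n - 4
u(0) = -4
First-order linear with linear forcing.
Homogeneous solution: u_h(n) = A·(5)^n.
Try particular u_p(n) = pn + q. Substituting:
  pn + q = 5(p(n-1) + q) - 6n - 4.
Matching the n-coefficient: p = 5p - 6 ⇒ p = \frac{3}{2}.
Matching constants: q = -5p + 5q - 4 ⇒ q = \frac{23}{8}.
General: u(n) = A·(5)^n + \frac{3 n}{2} + \frac{23}{8}.
Apply u(0) = -4: A + \frac{23}{8} = -4 ⇒ A = - \frac{55}{8}.
So u(n) = - \frac{55 \cdot 5^{n}}{8} + \frac{3 n}{2} + \frac{23}{8}.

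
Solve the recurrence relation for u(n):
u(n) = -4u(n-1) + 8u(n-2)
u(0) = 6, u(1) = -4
Characteristic equation: x² + 4x - 8 = 0.
Discriminant Δ = (-4)² + 4·(8) = 48.
Roots r₁,₂ = (-4 ± √48)/2, so r₁ = -2 + 2 \sqrt{3}, r₂ = - 2 \sqrt{3} - 2.
General solution: u(n) = A·r₁^n + B·r₂^n.
From the initial conditions, A + B = 6 and r₁A + r₂B = -4.
Since r₁ - r₂ = √48: A = (-4 - (6)r₂)/√48 = \frac{2 \sqrt{3}}{3} + 3, and B = 6 - A = 3 - \frac{2 \sqrt{3}}{3}.
So u(n) = \left(\frac{2 \sqrt{3}}{3} + 3\right)\left(-2 + 2 \sqrt{3}\right)^n + \left(3 - \frac{2 \sqrt{3}}{3}\right)\left(- 2 \sqrt{3} - 2\right)^n.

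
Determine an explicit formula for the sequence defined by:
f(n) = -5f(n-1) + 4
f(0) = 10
First-order linear non-homogeneous.
Homogeneous solution: f_h(n) = A·(-5)^n.
Try constant particular solution f_p = K: K = -5K + 4 ⇒ K = \frac{2}{3}.
General: f(n) = A·(-5)^n + \frac{2}{3}.
Apply f(0) = 10: A + \frac{2}{3} = 10 ⇒ A = \frac{28}{3}.
So f(n) = \frac{28 \left(-5\right)^{n}}{3} + \frac{2}{3}.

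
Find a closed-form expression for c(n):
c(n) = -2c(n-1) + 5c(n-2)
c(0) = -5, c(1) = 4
Characteristic equation: x² + 2x - 5 = 0.
Discriminant Δ = (-2)² + 4·(5) = 24.
Roots r₁,₂ = (-2 ± √24)/2, so r₁ = -1 + \sqrt{6}, r₂ = - \sqrt{6} - 1.
General solution: c(n) = A·r₁^n + B·r₂^n.
From the initial conditions, A + B = -5 and r₁A + r₂B = 4.
Since r₁ - r₂ = √24: A = (4 - (-5)r₂)/√24 = - \frac{5}{2} - \frac{\sqrt{6}}{12}, and B = -5 - A = - \frac{5}{2} + \frac{\sqrt{6}}{12}.
So c(n) = \left(- \frac{5}{2} - \frac{\sqrt{6}}{12}\right)\left(-1 + \sqrt{6}\right)^n + \left(- \frac{5}{2} + \frac{\sqrt{6}}{12}\right)\left(- \sqrt{6} - 1\right)^n.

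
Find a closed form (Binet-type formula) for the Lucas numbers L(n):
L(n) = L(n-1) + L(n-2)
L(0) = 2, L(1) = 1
This is the Lucas sequence.
Characteristic equation: x² - x - 1 = 0; roots r₁ = \frac{1}{2} + \frac{\sqrt{5}}{2}, r₂ = \frac{1}{2} - \frac{\sqrt{5}}{2}.
General: L(n) = A·r₁^n + B·r₂^n. Solving with L(0)=2, L(1)=1 gives A = 1, B = 1.
So L(n) = 2^{- n} \left(\left(1 - \sqrt{5}\right)^{n} + \left(1 + \sqrt{5}\right)^{n}\right).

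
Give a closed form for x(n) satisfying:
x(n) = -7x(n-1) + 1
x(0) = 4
First-order linear non-homogeneous.
Homogeneous solution: x_h(n) = A·(-7)^n.
Try constant particular solution x_p = K: K = -7K + 1 ⇒ K = \frac{1}{8}.
General: x(n) = A·(-7)^n + \frac{1}{8}.
Apply x(0) = 4: A + \frac{1}{8} = 4 ⇒ A = \frac{31}{8}.
So x(n) = \frac{31 \left(-7\right)^{n}}{8} + \frac{1}{8}.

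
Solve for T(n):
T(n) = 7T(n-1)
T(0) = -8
This is a homogeneous first-order recurrence with ratio 7.
By induction T(n) = T(0) · (7)^n = - 8 \cdot 7^{n}.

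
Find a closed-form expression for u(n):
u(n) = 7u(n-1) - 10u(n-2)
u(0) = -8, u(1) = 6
Characteristic equation: x² - 7x + 10 = 0, which factors as (x - (2))(x - (5)) = 0.
Roots r₁ = 2, r₂ = 5 (distinct).
General solution: u(n) = A·(2)^n + B·(5)^n.
From u(0) = -8: A + B = -8.
From u(1) = 6: 2A + 5B = 6.
Solving: A = - \frac{46}{3}, B = \frac{22}{3}.
So u(n) = - \frac{46 \cdot 2^{n}}{3} + \frac{22 \cdot 5^{n}}{3}.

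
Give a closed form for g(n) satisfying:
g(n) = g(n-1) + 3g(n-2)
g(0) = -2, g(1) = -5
Characteristic equation: x² - x - 3 = 0.
Discriminant Δ = (1)² + 4·(3) = 13.
Roots r₁,₂ = (1 ± √13)/2, so r₁ = \frac{1}{2} + \frac{\sqrt{13}}{2}, r₂ = \frac{1}{2} - \frac{\sqrt{13}}{2}.
General solution: g(n) = A·r₁^n + B·r₂^n.
From the initial conditions, A + B = -2 and r₁A + r₂B = -5.
Since r₁ - r₂ = √13: A = (-5 - (-2)r₂)/√13 = - \frac{4 \sqrt{13}}{13} - 1, and B = -2 - A = -1 + \frac{4 \sqrt{13}}{13}.
So g(n) = \left(- \frac{4 \sqrt{13}}{13} - 1\right)\left(\frac{1}{2} + \frac{\sqrt{13}}{2}\right)^n + \left(-1 + \frac{4 \sqrt{13}}{13}\right)\left(\frac{1}{2} - \frac{\sqrt{13}}{2}\right)^n.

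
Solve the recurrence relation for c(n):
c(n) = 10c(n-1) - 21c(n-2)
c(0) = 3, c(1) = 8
Characteristic equation: x² - 10x + 21 = 0, which factors as (x - (3))(x - (7)) = 0.
Roots r₁ = 3, r₂ = 7 (distinct).
General solution: c(n) = A·(3)^n + B·(7)^n.
From c(0) = 3: A + B = 3.
From c(1) = 8: 3A + 7B = 8.
Solving: A = \frac{13}{4}, B = - \frac{1}{4}.
So c(n) = \frac{13 \cdot 3^{n}}{4} - \frac{7^{n}}{4}.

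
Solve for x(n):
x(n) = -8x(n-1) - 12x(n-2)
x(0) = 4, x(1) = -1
Characteristic equation: x² + 8x + 12 = 0, which factors as (x - (-6))(x - (-2)) = 0.
Roots r₁ = -6, r₂ = -2 (distinct).
General solution: x(n) = A·(-6)^n + B·(-2)^n.
From x(0) = 4: A + B = 4.
From x(1) = -1: -6A - 2B = -1.
Solving: A = - \frac{7}{4}, B = \frac{23}{4}.
So x(n) = \frac{23 \left(-2\right)^{n}}{4} - \frac{7 \left(-6\right)^{n}}{4}.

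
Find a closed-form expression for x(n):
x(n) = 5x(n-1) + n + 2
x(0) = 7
First-order linear with linear forcing.
Homogeneous solution: x_h(n) = A·(5)^n.
Try particular x_p(n) = pn + q. Substituting:
  pn + q = 5(p(n-1) + q) + n + 2.
Matching the n-coefficient: p = 5p + 1 ⇒ p = - \frac{1}{4}.
Matching constants: q = -5p + 5q + 2 ⇒ q = - \frac{13}{16}.
General: x(n) = A·(5)^n - \frac{n}{4} - \frac{13}{16}.
Apply x(0) = 7: A - \frac{13}{16} = 7 ⇒ A = \frac{125}{16}.
So x(n) = \frac{125 \cdot 5^{n}}{16} - \frac{n}{4} - \frac{13}{16}.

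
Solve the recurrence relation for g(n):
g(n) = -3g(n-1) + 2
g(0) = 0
First-order linear non-homogeneous.
Homogeneous solution: g_h(n) = A·(-3)^n.
Try constant particular solution g_p = K: K = -3K + 2 ⇒ K = \frac{1}{2}.
General: g(n) = A·(-3)^n + \frac{1}{2}.
Apply g(0) = 0: A + \frac{1}{2} = 0 ⇒ A = - \frac{1}{2}.
So g(n) = \frac{1}{2} - \frac{\left(-3\right)^{n}}{2}.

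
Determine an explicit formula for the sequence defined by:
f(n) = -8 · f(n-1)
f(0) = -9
Pure geometric recurrence with ratio -8.
By induction f(n) = f(0) · (-8)^n = - 9 \left(-8\right)^{n}.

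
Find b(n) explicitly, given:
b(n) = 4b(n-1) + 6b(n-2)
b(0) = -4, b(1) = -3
Characteristic equation: x² - 4x - 6 = 0.
Discriminant Δ = (4)² + 4·(6) = 40.
Roots r₁,₂ = (4 ± √40)/2, so r₁ = 2 + \sqrt{10}, r₂ = 2 - \sqrt{10}.
General solution: b(n) = A·r₁^n + B·r₂^n.
From the initial conditions, A + B = -4 and r₁A + r₂B = -3.
Since r₁ - r₂ = √40: A = (-3 - (-4)r₂)/√40 = -2 + \frac{\sqrt{10}}{4}, and B = -4 - A = -2 - \frac{\sqrt{10}}{4}.
So b(n) = \left(-2 + \frac{\sqrt{10}}{4}\right)\left(2 + \sqrt{10}\right)^n + \left(-2 - \frac{\sqrt{10}}{4}\right)\left(2 - \sqrt{10}\right)^n.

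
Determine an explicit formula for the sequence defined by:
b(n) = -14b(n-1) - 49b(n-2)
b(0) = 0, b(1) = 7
Characteristic equation: x² + 14x + 49 = 0, which is (x - (-7))².
Repeated root r = -7.
General solution: b(n) = (A + Bn)·(-7)^n.
From b(0) = 0: A = 0.
From b(1) = 7: (A + B)·(-7) = 7 ⇒ B = -1.
So b(n) = \left(- n\right) \cdot (-7)^n.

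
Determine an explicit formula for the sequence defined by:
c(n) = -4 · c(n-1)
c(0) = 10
Pure geometric recurrence with ratio -4.
By induction c(n) = c(0) · (-4)^n = 10 \left(-4\right)^{n}.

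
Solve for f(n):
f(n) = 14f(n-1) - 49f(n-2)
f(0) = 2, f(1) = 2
Characteristic equation: x² - 14x + 49 = 0, which is (x - (7))².
Repeated root r = 7.
General solution: f(n) = (A + Bn)·(7)^n.
From f(0) = 2: A = 2.
From f(1) = 2: (A + B)·(7) = 2 ⇒ B = - \frac{12}{7}.
So f(n) = \left(2 - \frac{12 n}{7}\right) \cdot (7)^n.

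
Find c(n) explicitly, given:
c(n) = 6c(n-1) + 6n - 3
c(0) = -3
First-order linear with linear forcing.
Homogeneous solution: c_h(n) = A·(6)^n.
Try particular c_p(n) = pn + q. Substituting:
  pn + q = 6(p(n-1) + q) + 6n - 3.
Matching the n-coefficient: p = 6p + 6 ⇒ p = - \frac{6}{5}.
Matching constants: q = -6p + 6q - 3 ⇒ q = - \frac{21}{25}.
General: c(n) = A·(6)^n - \frac{6 n}{5} - \frac{21}{25}.
Apply c(0) = -3: A - \frac{21}{25} = -3 ⇒ A = - \frac{54}{25}.
So c(n) = - \frac{54 \cdot 6^{n}}{25} - \frac{6 n}{5} - \frac{21}{25}.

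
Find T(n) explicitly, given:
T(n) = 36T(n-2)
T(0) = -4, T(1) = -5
Characteristic equation: x² - 36 = 0, which factors as (x - (6))(x - (-6)) = 0.
Roots r₁ = 6, r₂ = -6 (distinct).
General solution: T(n) = A·(6)^n + B·(-6)^n.
From T(0) = -4: A + B = -4.
From T(1) = -5: 6A - 6B = -5.
Solving: A = - \frac{29}{12}, B = - \frac{19}{12}.
So T(n) = - \frac{19 \left(-6\right)^{n}}{12} - \frac{29 \cdot 6^{n}}{12}.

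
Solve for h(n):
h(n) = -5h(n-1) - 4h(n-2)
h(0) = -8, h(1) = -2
Characteristic equation: x² + 5x + 4 = 0, which factors as (x - (-1))(x - (-4)) = 0.
Roots r₁ = -1, r₂ = -4 (distinct).
General solution: h(n) = A·(-1)^n + B·(-4)^n.
From h(0) = -8: A + B = -8.
From h(1) = -2: -A - 4B = -2.
Solving: A = - \frac{34}{3}, B = \frac{10}{3}.
So h(n) = - \frac{34 \left(-1\right)^{n}}{3} + \frac{10 \left(-4\right)^{n}}{3}.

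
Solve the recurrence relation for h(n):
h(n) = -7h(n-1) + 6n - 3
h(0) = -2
First-order linear with linear forcing.
Homogeneous solution: h_h(n) = A·(-7)^n.
Try particular h_p(n) = pn + q. Substituting:
  pn + q = -7(p(n-1) + q) + 6n - 3.
Matching the n-coefficient: p = -7p + 6 ⇒ p = \frac{3}{4}.
Matching constants: q = 7p - 7q - 3 ⇒ q = \frac{9}{32}.
General: h(n) = A·(-7)^n + \frac{3 n}{4} + \frac{9}{32}.
Apply h(0) = -2: A + \frac{9}{32} = -2 ⇒ A = - \frac{73}{32}.
So h(n) = - \frac{73 \left(-7\right)^{n}}{32} + \frac{3 n}{4} + \frac{9}{32}.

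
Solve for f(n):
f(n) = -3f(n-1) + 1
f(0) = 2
First-order linear non-homogeneous.
Homogeneous solution: f_h(n) = A·(-3)^n.
Try constant particular solution f_p = K: K = -3K + 1 ⇒ K = \frac{1}{4}.
General: f(n) = A·(-3)^n + \frac{1}{4}.
Apply f(0) = 2: A + \frac{1}{4} = 2 ⇒ A = \frac{7}{4}.
So f(n) = \frac{7 \left(-3\right)^{n}}{4} + \frac{1}{4}.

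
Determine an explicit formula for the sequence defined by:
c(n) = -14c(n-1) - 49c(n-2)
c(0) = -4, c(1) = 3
Characteristic equation: x² + 14x + 49 = 0, which is (x - (-7))².
Repeated root r = -7.
General solution: c(n) = (A + Bn)·(-7)^n.
From c(0) = -4: A = -4.
From c(1) = 3: (A + B)·(-7) = 3 ⇒ B = \frac{25}{7}.
So c(n) = \left(\frac{25 n}{7} - 4\right) \cdot (-7)^n.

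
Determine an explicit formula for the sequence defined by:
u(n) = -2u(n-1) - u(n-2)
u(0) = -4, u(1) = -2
Characteristic equation: x² + 2x + 1 = 0, which is (x - (-1))².
Repeated root r = -1.
General solution: u(n) = (A + Bn)·(-1)^n.
From u(0) = -4: A = -4.
From u(1) = -2: (A + B)·(-1) = -2 ⇒ B = 6.
So u(n) = \left(6 n - 4\right) \cdot (-1)^n.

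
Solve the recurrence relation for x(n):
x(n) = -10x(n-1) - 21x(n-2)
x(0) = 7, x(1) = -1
Characteristic equation: x² + 10x + 21 = 0, which factors as (x - (-3))(x - (-7)) = 0.
Roots r₁ = -3, r₂ = -7 (distinct).
General solution: x(n) = A·(-3)^n + B·(-7)^n.
From x(0) = 7: A + B = 7.
From x(1) = -1: -3A - 7B = -1.
Solving: A = 12, B = -5.
So x(n) = 12 \left(-3\right)^{n} - 5 \left(-7\right)^{n}.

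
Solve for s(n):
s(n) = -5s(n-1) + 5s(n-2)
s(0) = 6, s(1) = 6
Characteristic equation: x² + 5x - 5 = 0.
Discriminant Δ = (-5)² + 4·(5) = 45.
Roots r₁,₂ = (-5 ± √45)/2, so r₁ = - \frac{5}{2} + \frac{3 \sqrt{5}}{2}, r₂ = - \frac{3 \sqrt{5}}{2} - \frac{5}{2}.
General solution: s(n) = A·r₁^n + B·r₂^n.
From the initial conditions, A + B = 6 and r₁A + r₂B = 6.
Since r₁ - r₂ = √45: A = (6 - (6)r₂)/√45 = 3 + \frac{7 \sqrt{5}}{5}, and B = 6 - A = 3 - \frac{7 \sqrt{5}}{5}.
So s(n) = \left(3 + \frac{7 \sqrt{5}}{5}\right)\left(- \frac{5}{2} + \frac{3 \sqrt{5}}{2}\right)^n + \left(3 - \frac{7 \sqrt{5}}{5}\right)\left(- \frac{3 \sqrt{5}}{2} - \frac{5}{2}\right)^n.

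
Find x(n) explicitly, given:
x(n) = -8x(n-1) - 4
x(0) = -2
First-order linear non-homogeneous.
Homogeneous solution: x_h(n) = A·(-8)^n.
Try constant particular solution x_p = K: K = -8K - 4 ⇒ K = - \frac{4}{9}.
General: x(n) = A·(-8)^n - \frac{4}{9}.
Apply x(0) = -2: A - \frac{4}{9} = -2 ⇒ A = - \frac{14}{9}.
So x(n) = - \frac{14 \left(-8\right)^{n}}{9} - \frac{4}{9}.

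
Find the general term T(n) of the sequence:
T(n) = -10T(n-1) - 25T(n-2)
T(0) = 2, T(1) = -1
Characteristic equation: x² + 10x + 25 = 0, which is (x - (-5))².
Repeated root r = -5.
General solution: T(n) = (A + Bn)·(-5)^n.
From T(0) = 2: A = 2.
From T(1) = -1: (A + B)·(-5) = -1 ⇒ B = - \frac{9}{5}.
So T(n) = \left(2 - \frac{9 n}{5}\right) \cdot (-5)^n.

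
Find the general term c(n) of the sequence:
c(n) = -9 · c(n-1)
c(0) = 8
Pure geometric recurrence with ratio -9.
By induction c(n) = c(0) · (-9)^n = 8 \left(-9\right)^{n}.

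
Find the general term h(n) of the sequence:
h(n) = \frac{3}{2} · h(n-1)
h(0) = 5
Pure geometric recurrence with ratio \frac{3}{2}.
By induction h(n) = h(0) · (\frac{3}{2})^n = 5 \left(\frac{3}{2}\right)^{n}.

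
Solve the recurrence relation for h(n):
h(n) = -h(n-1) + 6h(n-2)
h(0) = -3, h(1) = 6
Characteristic equation: x² + x - 6 = 0, which factors as (x - (2))(x - (-3)) = 0.
Roots r₁ = 2, r₂ = -3 (distinct).
General solution: h(n) = A·(2)^n + B·(-3)^n.
From h(0) = -3: A + B = -3.
From h(1) = 6: 2A - 3B = 6.
Solving: A = - \frac{3}{5}, B = - \frac{12}{5}.
So h(n) = - \frac{12 \left(-3\right)^{n}}{5} - \frac{3 \cdot 2^{n}}{5}.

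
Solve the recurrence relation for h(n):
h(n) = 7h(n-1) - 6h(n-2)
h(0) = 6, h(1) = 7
Characteristic equation: x² - 7x + 6 = 0, which factors as (x - (6))(x - (1)) = 0.
Roots r₁ = 6, r₂ = 1 (distinct).
General solution: h(n) = A·(6)^n + B·(1)^n.
From h(0) = 6: A + B = 6.
From h(1) = 7: 6A + B = 7.
Solving: A = \frac{1}{5}, B = \frac{29}{5}.
So h(n) = \frac{6^{n}}{5} + \frac{29}{5}.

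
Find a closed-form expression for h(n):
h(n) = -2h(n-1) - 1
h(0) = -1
First-order linear non-homogeneous.
Homogeneous solution: h_h(n) = A·(-2)^n.
Try constant particular solution h_p = K: K = -2K - 1 ⇒ K = - \frac{1}{3}.
General: h(n) = A·(-2)^n - \frac{1}{3}.
Apply h(0) = -1: A - \frac{1}{3} = -1 ⇒ A = - \frac{2}{3}.
So h(n) = - \frac{2 \left(-2\right)^{n}}{3} - \frac{1}{3}.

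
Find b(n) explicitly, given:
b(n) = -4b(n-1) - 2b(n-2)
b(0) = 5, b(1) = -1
Characteristic equation: x² + 4x + 2 = 0.
Discriminant Δ = (-4)² + 4·(-2) = 8.
Roots r₁,₂ = (-4 ± √8)/2, so r₁ = -2 + \sqrt{2}, r₂ = -2 - \sqrt{2}.
General solution: b(n) = A·r₁^n + B·r₂^n.
From the initial conditions, A + B = 5 and r₁A + r₂B = -1.
Since r₁ - r₂ = √8: A = (-1 - (5)r₂)/√8 = \frac{5}{2} + \frac{9 \sqrt{2}}{4}, and B = 5 - A = \frac{5}{2} - \frac{9 \sqrt{2}}{4}.
So b(n) = \left(\frac{5}{2} + \frac{9 \sqrt{2}}{4}\right)\left(-2 + \sqrt{2}\right)^n + \left(\frac{5}{2} - \frac{9 \sqrt{2}}{4}\right)\left(-2 - \sqrt{2}\right)^n.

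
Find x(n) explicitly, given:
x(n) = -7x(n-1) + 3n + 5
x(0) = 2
First-order linear with linear forcing.
Homogeneous solution: x_h(n) = A·(-7)^n.
Try particular x_p(n) = pn + q. Substituting:
  pn + q = -7(p(n-1) + q) + 3n + 5.
Matching the n-coefficient: p = -7p + 3 ⇒ p = \frac{3}{8}.
Matching constants: q = 7p - 7q + 5 ⇒ q = \frac{61}{64}.
General: x(n) = A·(-7)^n + \frac{3 n}{8} + \frac{61}{64}.
Apply x(0) = 2: A + \frac{61}{64} = 2 ⇒ A = \frac{67}{64}.
So x(n) = \frac{67 \left(-7\right)^{n}}{64} + \frac{3 n}{8} + \frac{61}{64}.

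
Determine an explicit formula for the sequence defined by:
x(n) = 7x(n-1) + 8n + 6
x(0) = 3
First-order linear with linear forcing.
Homogeneous solution: x_h(n) = A·(7)^n.
Try particular x_p(n) = pn + q. Substituting:
  pn + q = 7(p(n-1) + q) + 8n + 6.
Matching the n-coefficient: p = 7p + 8 ⇒ p = - \frac{4}{3}.
Matching constants: q = -7p + 7q + 6 ⇒ q = - \frac{23}{9}.
General: x(n) = A·(7)^n - \frac{4 n}{3} - \frac{23}{9}.
Apply x(0) = 3: A - \frac{23}{9} = 3 ⇒ A = \frac{50}{9}.
So x(n) = \frac{50 \cdot 7^{n}}{9} - \frac{4 n}{3} - \frac{23}{9}.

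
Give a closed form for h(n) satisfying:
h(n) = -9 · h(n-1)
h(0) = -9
Pure geometric recurrence with ratio -9.
By induction h(n) = h(0) · (-9)^n = - 9 \left(-9\right)^{n}.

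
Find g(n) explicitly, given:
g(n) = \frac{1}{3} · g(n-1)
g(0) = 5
Pure geometric recurrence with ratio \frac{1}{3}.
By induction g(n) = g(0) · (\frac{1}{3})^n = 5 \cdot 3^{- n}.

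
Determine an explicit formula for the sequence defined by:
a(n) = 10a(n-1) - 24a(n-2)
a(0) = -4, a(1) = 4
Characteristic equation: x² - 10x + 24 = 0, which factors as (x - (4))(x - (6)) = 0.
Roots r₁ = 4, r₂ = 6 (distinct).
General solution: a(n) = A·(4)^n + B·(6)^n.
From a(0) = -4: A + B = -4.
From a(1) = 4: 4A + 6B = 4.
Solving: A = -14, B = 10.
So a(n) = - 14 \cdot 4^{n} + 10 \cdot 6^{n}.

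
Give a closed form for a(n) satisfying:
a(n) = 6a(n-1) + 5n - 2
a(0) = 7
First-order linear with linear forcing.
Homogeneous solution: a_h(n) = A·(6)^n.
Try particular a_p(n) = pn + q. Substituting:
  pn + q = 6(p(n-1) + q) + 5n - 2.
Matching the n-coefficient: p = 6p + 5 ⇒ p = -1.
Matching constants: q = -6p + 6q - 2 ⇒ q = - \frac{4}{5}.
General: a(n) = A·(6)^n - n - \frac{4}{5}.
Apply a(0) = 7: A - \frac{4}{5} = 7 ⇒ A = \frac{39}{5}.
So a(n) = \frac{39 \cdot 6^{n}}{5} - n - \frac{4}{5}.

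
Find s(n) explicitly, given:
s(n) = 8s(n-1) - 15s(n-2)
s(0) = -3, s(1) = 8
Characteristic equation: x² - 8x + 15 = 0, which factors as (x - (5))(x - (3)) = 0.
Roots r₁ = 5, r₂ = 3 (distinct).
General solution: s(n) = A·(5)^n + B·(3)^n.
From s(0) = -3: A + B = -3.
From s(1) = 8: 5A + 3B = 8.
Solving: A = \frac{17}{2}, B = - \frac{23}{2}.
So s(n) = - \frac{23 \cdot 3^{n}}{2} + \frac{17 \cdot 5^{n}}{2}.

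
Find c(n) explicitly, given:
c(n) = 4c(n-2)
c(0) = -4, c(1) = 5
Characteristic equation: x² - 4 = 0, which factors as (x - (2))(x - (-2)) = 0.
Roots r₁ = 2, r₂ = -2 (distinct).
General solution: c(n) = A·(2)^n + B·(-2)^n.
From c(0) = -4: A + B = -4.
From c(1) = 5: 2A - 2B = 5.
Solving: A = - \frac{3}{4}, B = - \frac{13}{4}.
So c(n) = - \frac{13 \left(-2\right)^{n}}{4} - \frac{3 \cdot 2^{n}}{4}.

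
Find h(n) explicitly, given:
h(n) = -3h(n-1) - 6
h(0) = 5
First-order linear non-homogeneous.
Homogeneous solution: h_h(n) = A·(-3)^n.
Try constant particular solution h_p = K: K = -3K - 6 ⇒ K = - \frac{3}{2}.
General: h(n) = A·(-3)^n - \frac{3}{2}.
Apply h(0) = 5: A - \frac{3}{2} = 5 ⇒ A = \frac{13}{2}.
So h(n) = \frac{13 \left(-3\right)^{n}}{2} - \frac{3}{2}.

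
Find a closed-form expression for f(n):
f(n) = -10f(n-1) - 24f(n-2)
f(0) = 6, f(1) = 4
Characteristic equation: x² + 10x + 24 = 0, which factors as (x - (-6))(x - (-4)) = 0.
Roots r₁ = -6, r₂ = -4 (distinct).
General solution: f(n) = A·(-6)^n + B·(-4)^n.
From f(0) = 6: A + B = 6.
From f(1) = 4: -6A - 4B = 4.
Solving: A = -14, B = 20.
So f(n) = 20 \left(-4\right)^{n} - 14 \left(-6\right)^{n}.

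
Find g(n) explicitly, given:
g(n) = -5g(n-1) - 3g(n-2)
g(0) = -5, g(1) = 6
Characteristic equation: x² + 5x + 3 = 0.
Discriminant Δ = (-5)² + 4·(-3) = 13.
Roots r₁,₂ = (-5 ± √13)/2, so r₁ = - \frac{5}{2} + \frac{\sqrt{13}}{2}, r₂ = - \frac{5}{2} - \frac{\sqrt{13}}{2}.
General solution: g(n) = A·r₁^n + B·r₂^n.
From the initial conditions, A + B = -5 and r₁A + r₂B = 6.
Since r₁ - r₂ = √13: A = (6 - (-5)r₂)/√13 = - \frac{5}{2} - \frac{\sqrt{13}}{2}, and B = -5 - A = - \frac{5}{2} + \frac{\sqrt{13}}{2}.
So g(n) = \left(- \frac{5}{2} - \frac{\sqrt{13}}{2}\right)\left(- \frac{5}{2} + \frac{\sqrt{13}}{2}\right)^n + \left(- \frac{5}{2} + \frac{\sqrt{13}}{2}\right)\left(- \frac{5}{2} - \frac{\sqrt{13}}{2}\right)^n.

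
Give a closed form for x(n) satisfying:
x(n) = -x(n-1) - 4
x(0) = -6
First-order linear non-homogeneous.
Homogeneous solution: x_h(n) = A·(-1)^n.
Try constant particular solution x_p = K: K = -K - 4 ⇒ K = -2.
General: x(n) = A·(-1)^n - 2.
Apply x(0) = -6: A - 2 = -6 ⇒ A = -4.
So x(n) = - 4 \left(-1\right)^{n} - 2.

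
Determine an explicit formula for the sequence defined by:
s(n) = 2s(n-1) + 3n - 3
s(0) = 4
First-order linear with linear forcing.
Homogeneous solution: s_h(n) = A·(2)^n.
Try particular s_p(n) = pn + q. Substituting:
  pn + q = 2(p(n-1) + q) + 3n - 3.
Matching the n-coefficient: p = 2p + 3 ⇒ p = -3.
Matching constants: q = -2p + 2q - 3 ⇒ q = -3.
General: s(n) = A·(2)^n - 3 n - 3.
Apply s(0) = 4: A - 3 = 4 ⇒ A = 7.
So s(n) = 7 \cdot 2^{n} - 3 n - 3.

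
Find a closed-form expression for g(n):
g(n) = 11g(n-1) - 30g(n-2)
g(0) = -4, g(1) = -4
Characteristic equation: x² - 11x + 30 = 0, which factors as (x - (6))(x - (5)) = 0.
Roots r₁ = 6, r₂ = 5 (distinct).
General solution: g(n) = A·(6)^n + B·(5)^n.
From g(0) = -4: A + B = -4.
From g(1) = -4: 6A + 5B = -4.
Solving: A = 16, B = -20.
So g(n) = - 20 \cdot 5^{n} + 16 \cdot 6^{n}.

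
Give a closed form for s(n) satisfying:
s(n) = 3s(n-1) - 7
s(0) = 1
First-order linear non-homogeneous.
Homogeneous solution: s_h(n) = A·(3)^n.
Try constant particular solution s_p = K: K = 3K - 7 ⇒ K = \frac{7}{2}.
General: s(n) = A·(3)^n + \frac{7}{2}.
Apply s(0) = 1: A + \frac{7}{2} = 1 ⇒ A = - \frac{5}{2}.
So s(n) = \frac{7}{2} - \frac{5 \cdot 3^{n}}{2}.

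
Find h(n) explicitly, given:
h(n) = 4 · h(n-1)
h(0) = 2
Pure geometric recurrence with ratio 4.
By induction h(n) = h(0) · (4)^n = 2 \cdot 4^{n}.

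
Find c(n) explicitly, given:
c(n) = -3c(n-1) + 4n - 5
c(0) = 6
First-order linear with linear forcing.
Homogeneous solution: c_h(n) = A·(-3)^n.
Try particular c_p(n) = pn + q. Substituting:
  pn + q = -3(p(n-1) + q) + 4n - 5.
Matching the n-coefficient: p = -3p + 4 ⇒ p = 1.
Matching constants: q = 3p - 3q - 5 ⇒ q = - \frac{1}{2}.
General: c(n) = A·(-3)^n + n - \frac{1}{2}.
Apply c(0) = 6: A - \frac{1}{2} = 6 ⇒ A = \frac{13}{2}.
So c(n) = \frac{13 \left(-3\right)^{n}}{2} + n - \frac{1}{2}.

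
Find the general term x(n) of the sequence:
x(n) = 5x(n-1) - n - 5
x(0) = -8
First-order linear with linear forcing.
Homogeneous solution: x_h(n) = A·(5)^n.
Try particular x_p(n) = pn + q. Substituting:
  pn + q = 5(p(n-1) + q) - n - 5.
Matching the n-coefficient: p = 5p - 1 ⇒ p = \frac{1}{4}.
Matching constants: q = -5p + 5q - 5 ⇒ q = \frac{25}{16}.
General: x(n) = A·(5)^n + \frac{n}{4} + \frac{25}{16}.
Apply x(0) = -8: A + \frac{25}{16} = -8 ⇒ A = - \frac{153}{16}.
So x(n) = - \frac{153 \cdot 5^{n}}{16} + \frac{n}{4} + \frac{25}{16}.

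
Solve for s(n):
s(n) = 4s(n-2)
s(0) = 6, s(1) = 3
Characteristic equation: x² - 4 = 0, which factors as (x - (2))(x - (-2)) = 0.
Roots r₁ = 2, r₂ = -2 (distinct).
General solution: s(n) = A·(2)^n + B·(-2)^n.
From s(0) = 6: A + B = 6.
From s(1) = 3: 2A - 2B = 3.
Solving: A = \frac{15}{4}, B = \frac{9}{4}.
So s(n) = \frac{9 \left(-2\right)^{n}}{4} + \frac{15 \cdot 2^{n}}{4}.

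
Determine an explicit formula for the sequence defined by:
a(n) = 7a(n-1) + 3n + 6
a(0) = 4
First-order linear with linear forcing.
Homogeneous solution: a_h(n) = A·(7)^n.
Try particular a_p(n) = pn + q. Substituting:
  pn + q = 7(p(n-1) + q) + 3n + 6.
Matching the n-coefficient: p = 7p + 3 ⇒ p = - \frac{1}{2}.
Matching constants: q = -7p + 7q + 6 ⇒ q = - \frac{19}{12}.
General: a(n) = A·(7)^n - \frac{n}{2} - \frac{19}{12}.
Apply a(0) = 4: A - \frac{19}{12} = 4 ⇒ A = \frac{67}{12}.
So a(n) = \frac{67 \cdot 7^{n}}{12} - \frac{n}{2} - \frac{19}{12}.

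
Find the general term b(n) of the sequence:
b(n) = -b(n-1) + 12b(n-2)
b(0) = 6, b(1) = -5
Characteristic equation: x² + x - 12 = 0, which factors as (x - (-4))(x - (3)) = 0.
Roots r₁ = -4, r₂ = 3 (distinct).
General solution: b(n) = A·(-4)^n + B·(3)^n.
From b(0) = 6: A + B = 6.
From b(1) = -5: -4A + 3B = -5.
Solving: A = \frac{23}{7}, B = \frac{19}{7}.
So b(n) = \frac{23 \left(-4\right)^{n}}{7} + \frac{19 \cdot 3^{n}}{7}.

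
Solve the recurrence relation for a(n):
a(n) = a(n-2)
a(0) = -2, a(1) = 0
Characteristic equation: x² - 1 = 0, which factors as (x - (1))(x - (-1)) = 0.
Roots r₁ = 1, r₂ = -1 (distinct).
General solution: a(n) = A·(1)^n + B·(-1)^n.
From a(0) = -2: A + B = -2.
From a(1) = 0: A - B = 0.
Solving: A = -1, B = -1.
So a(n) = - \left(-1\right)^{n} - 1.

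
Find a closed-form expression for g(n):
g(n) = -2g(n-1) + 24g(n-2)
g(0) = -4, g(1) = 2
Characteristic equation: x² + 2x - 24 = 0, which factors as (x - (-6))(x - (4)) = 0.
Roots r₁ = -6, r₂ = 4 (distinct).
General solution: g(n) = A·(-6)^n + B·(4)^n.
From g(0) = -4: A + B = -4.
From g(1) = 2: -6A + 4B = 2.
Solving: A = - \frac{9}{5}, B = - \frac{11}{5}.
So g(n) = - \frac{9 \left(-6\right)^{n}}{5} - \frac{11 \cdot 4^{n}}{5}.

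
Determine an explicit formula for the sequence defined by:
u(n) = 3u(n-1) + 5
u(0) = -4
First-order linear non-homogeneous.
Homogeneous solution: u_h(n) = A·(3)^n.
Try constant particular solution u_p = K: K = 3K + 5 ⇒ K = - \frac{5}{2}.
General: u(n) = A·(3)^n - \frac{5}{2}.
Apply u(0) = -4: A - \frac{5}{2} = -4 ⇒ A = - \frac{3}{2}.
So u(n) = - \frac{3 \cdot 3^{n}}{2} - \frac{5}{2}.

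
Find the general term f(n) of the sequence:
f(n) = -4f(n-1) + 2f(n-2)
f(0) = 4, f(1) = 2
Characteristic equation: x² + 4x - 2 = 0.
Discriminant Δ = (-4)² + 4·(2) = 24.
Roots r₁,₂ = (-4 ± √24)/2, so r₁ = -2 + \sqrt{6}, r₂ = - \sqrt{6} - 2.
General solution: f(n) = A·r₁^n + B·r₂^n.
From the initial conditions, A + B = 4 and r₁A + r₂B = 2.
Since r₁ - r₂ = √24: A = (2 - (4)r₂)/√24 = 2 + \frac{5 \sqrt{6}}{6}, and B = 4 - A = 2 - \frac{5 \sqrt{6}}{6}.
So f(n) = \left(2 + \frac{5 \sqrt{6}}{6}\right)\left(-2 + \sqrt{6}\right)^n + \left(2 - \frac{5 \sqrt{6}}{6}\right)\left(- \sqrt{6} - 2\right)^n.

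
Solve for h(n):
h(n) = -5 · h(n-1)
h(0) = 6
Pure geometric recurrence with ratio -5.
By induction h(n) = h(0) · (-5)^n = 6 \left(-5\right)^{n}.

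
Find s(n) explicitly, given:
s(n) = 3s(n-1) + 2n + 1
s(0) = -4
First-order linear with linear forcing.
Homogeneous solution: s_h(n) = A·(3)^n.
Try particular s_p(n) = pn + q. Substituting:
  pn + q = 3(p(n-1) + q) + 2n + 1.
Matching the n-coefficient: p = 3p + 2 ⇒ p = -1.
Matching constants: q = -3p + 3q + 1 ⇒ q = -2.
General: s(n) = A·(3)^n - n - 2.
Apply s(0) = -4: A - 2 = -4 ⇒ A = -2.
So s(n) = - 2 \cdot 3^{n} - n - 2.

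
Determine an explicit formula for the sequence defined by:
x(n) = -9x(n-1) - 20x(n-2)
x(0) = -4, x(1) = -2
Characteristic equation: x² + 9x + 20 = 0, which factors as (x - (-4))(x - (-5)) = 0.
Roots r₁ = -4, r₂ = -5 (distinct).
General solution: x(n) = A·(-4)^n + B·(-5)^n.
From x(0) = -4: A + B = -4.
From x(1) = -2: -4A - 5B = -2.
Solving: A = -22, B = 18.
So x(n) = - 22 \left(-4\right)^{n} + 18 \left(-5\right)^{n}.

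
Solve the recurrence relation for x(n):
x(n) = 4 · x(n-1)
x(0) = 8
Pure geometric recurrence with ratio 4.
By induction x(n) = x(0) · (4)^n = 8 \cdot 4^{n}.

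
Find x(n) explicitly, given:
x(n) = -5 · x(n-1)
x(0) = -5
Pure geometric recurrence with ratio -5.
By induction x(n) = x(0) · (-5)^n = - 5 \left(-5\right)^{n}.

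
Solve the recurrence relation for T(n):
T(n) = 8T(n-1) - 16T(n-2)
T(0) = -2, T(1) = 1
Characteristic equation: x² - 8x + 16 = 0, which is (x - (4))².
Repeated root r = 4.
General solution: T(n) = (A + Bn)·(4)^n.
From T(0) = -2: A = -2.
From T(1) = 1: (A + B)·(4) = 1 ⇒ B = \frac{9}{4}.
So T(n) = \left(\frac{9 n}{4} - 2\right) \cdot (4)^n.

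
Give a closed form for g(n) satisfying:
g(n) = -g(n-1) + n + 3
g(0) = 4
First-order linear with linear forcing.
Homogeneous solution: g_h(n) = A·(-1)^n.
Try particular g_p(n) = pn + q. Substituting:
  pn + q = -(p(n-1) + q) + n + 3.
Matching the n-coefficient: p = -p + 1 ⇒ p = \frac{1}{2}.
Matching constants: q = p - q + 3 ⇒ q = \frac{7}{4}.
General: g(n) = A·(-1)^n + \frac{n}{2} + \frac{7}{4}.
Apply g(0) = 4: A + \frac{7}{4} = 4 ⇒ A = \frac{9}{4}.
So g(n) = \frac{9 \left(-1\right)^{n}}{4} + \frac{n}{2} + \frac{7}{4}.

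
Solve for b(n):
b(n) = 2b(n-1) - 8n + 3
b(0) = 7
First-order linear with linear forcing.
Homogeneous solution: b_h(n) = A·(2)^n.
Try particular b_p(n) = pn + q. Substituting:
  pn + q = 2(p(n-1) + q) - 8n + 3.
Matching the n-coefficient: p = 2p - 8 ⇒ p = 8.
Matching constants: q = -2p + 2q + 3 ⇒ q = 13.
General: b(n) = A·(2)^n + 8 n + 13.
Apply b(0) = 7: A + 13 = 7 ⇒ A = -6.
So b(n) = - 6 \cdot 2^{n} + 8 n + 13.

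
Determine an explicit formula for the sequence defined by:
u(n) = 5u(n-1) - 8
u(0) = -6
First-order linear non-homogeneous.
Homogeneous solution: u_h(n) = A·(5)^n.
Try constant particular solution u_p = K: K = 5K - 8 ⇒ K = 2.
General: u(n) = A·(5)^n + 2.
Apply u(0) = -6: A + 2 = -6 ⇒ A = -8.
So u(n) = 2 - 8 \cdot 5^{n}.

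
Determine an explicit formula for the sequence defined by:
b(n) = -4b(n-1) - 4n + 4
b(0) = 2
First-order linear with linear forcing.
Homogeneous solution: b_h(n) = A·(-4)^n.
Try particular b_p(n) = pn + q. Substituting:
  pn + q = -4(p(n-1) + q) - 4n + 4.
Matching the n-coefficient: p = -4p - 4 ⇒ p = - \frac{4}{5}.
Matching constants: q = 4p - 4q + 4 ⇒ q = \frac{4}{25}.
General: b(n) = A·(-4)^n - \frac{4 n}{5} + \frac{4}{25}.
Apply b(0) = 2: A + \frac{4}{25} = 2 ⇒ A = \frac{46}{25}.
So b(n) = \frac{46 \left(-4\right)^{n}}{25} - \frac{4 n}{5} + \frac{4}{25}.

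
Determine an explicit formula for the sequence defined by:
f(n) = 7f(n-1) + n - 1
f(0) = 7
First-order linear with linear forcing.
Homogeneous solution: f_h(n) = A·(7)^n.
Try particular f_p(n) = pn + q. Substituting:
  pn + q = 7(p(n-1) + q) + n - 1.
Matching the n-coefficient: p = 7p + 1 ⇒ p = - \frac{1}{6}.
Matching constants: q = -7p + 7q - 1 ⇒ q = - \frac{1}{36}.
General: f(n) = A·(7)^n - \frac{n}{6} - \frac{1}{36}.
Apply f(0) = 7: A - \frac{1}{36} = 7 ⇒ A = \frac{253}{36}.
So f(n) = \frac{253 \cdot 7^{n}}{36} - \frac{n}{6} - \frac{1}{36}.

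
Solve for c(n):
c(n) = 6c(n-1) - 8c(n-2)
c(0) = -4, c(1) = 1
Characteristic equation: x² - 6x + 8 = 0, which factors as (x - (2))(x - (4)) = 0.
Roots r₁ = 2, r₂ = 4 (distinct).
General solution: c(n) = A·(2)^n + B·(4)^n.
From c(0) = -4: A + B = -4.
From c(1) = 1: 2A + 4B = 1.
Solving: A = - \frac{17}{2}, B = \frac{9}{2}.
So c(n) = - \frac{17 \cdot 2^{n}}{2} + \frac{9 \cdot 4^{n}}{2}.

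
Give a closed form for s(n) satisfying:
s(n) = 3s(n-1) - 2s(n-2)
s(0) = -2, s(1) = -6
Characteristic equation: x² - 3x + 2 = 0, which factors as (x - (1))(x - (2)) = 0.
Roots r₁ = 1, r₂ = 2 (distinct).
General solution: s(n) = A·(1)^n + B·(2)^n.
From s(0) = -2: A + B = -2.
From s(1) = -6: A + 2B = -6.
Solving: A = 2, B = -4.
So s(n) = 2 - 4 \cdot 2^{n}.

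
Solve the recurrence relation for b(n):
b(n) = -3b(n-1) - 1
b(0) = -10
First-order linear non-homogeneous.
Homogeneous solution: b_h(n) = A·(-3)^n.
Try constant particular solution b_p = K: K = -3K - 1 ⇒ K = - \frac{1}{4}.
General: b(n) = A·(-3)^n - \frac{1}{4}.
Apply b(0) = -10: A - \frac{1}{4} = -10 ⇒ A = - \frac{39}{4}.
So b(n) = - \frac{39 \left(-3\right)^{n}}{4} - \frac{1}{4}.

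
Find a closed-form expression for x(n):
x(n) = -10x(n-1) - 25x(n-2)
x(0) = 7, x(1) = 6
Characteristic equation: x² + 10x + 25 = 0, which is (x - (-5))².
Repeated root r = -5.
General solution: x(n) = (A + Bn)·(-5)^n.
From x(0) = 7: A = 7.
From x(1) = 6: (A + B)·(-5) = 6 ⇒ B = - \frac{41}{5}.
So x(n) = \left(7 - \frac{41 n}{5}\right) \cdot (-5)^n.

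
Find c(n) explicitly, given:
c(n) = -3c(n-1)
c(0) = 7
This is a homogeneous first-order recurrence with ratio -3.
By induction c(n) = c(0) · (-3)^n = 7 \left(-3\right)^{n}.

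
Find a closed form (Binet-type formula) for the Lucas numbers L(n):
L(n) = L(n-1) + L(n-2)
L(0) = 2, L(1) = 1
This is the Lucas sequence.
Characteristic equation: x² - x - 1 = 0; roots r₁ = \frac{1}{2} + \frac{\sqrt{5}}{2}, r₂ = \frac{1}{2} - \frac{\sqrt{5}}{2}.
General: L(n) = A·r₁^n + B·r₂^n. Solving with L(0)=2, L(1)=1 gives A = 1, B = 1.
So L(n) = 2^{- n} \left(\left(1 - \sqrt{5}\right)^{n} + \left(1 + \sqrt{5}\right)^{n}\right).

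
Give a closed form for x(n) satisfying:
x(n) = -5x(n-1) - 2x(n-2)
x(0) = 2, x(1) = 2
Characteristic equation: x² + 5x + 2 = 0.
Discriminant Δ = (-5)² + 4·(-2) = 17.
Roots r₁,₂ = (-5 ± √17)/2, so r₁ = - \frac{5}{2} + \frac{\sqrt{17}}{2}, r₂ = - \frac{5}{2} - \frac{\sqrt{17}}{2}.
General solution: x(n) = A·r₁^n + B·r₂^n.
From the initial conditions, A + B = 2 and r₁A + r₂B = 2.
Since r₁ - r₂ = √17: A = (2 - (2)r₂)/√17 = 1 + \frac{7 \sqrt{17}}{17}, and B = 2 - A = 1 - \frac{7 \sqrt{17}}{17}.
So x(n) = \left(1 + \frac{7 \sqrt{17}}{17}\right)\left(- \frac{5}{2} + \frac{\sqrt{17}}{2}\right)^n + \left(1 - \frac{7 \sqrt{17}}{17}\right)\left(- \frac{5}{2} - \frac{\sqrt{17}}{2}\right)^n.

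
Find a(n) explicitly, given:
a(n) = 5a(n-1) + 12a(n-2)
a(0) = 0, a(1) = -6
Characteristic equation: x² - 5x - 12 = 0.
Discriminant Δ = (5)² + 4·(12) = 73.
Roots r₁,₂ = (5 ± √73)/2, so r₁ = \frac{5}{2} + \frac{\sqrt{73}}{2}, r₂ = \frac{5}{2} - \frac{\sqrt{73}}{2}.
General solution: a(n) = A·r₁^n + B·r₂^n.
From the initial conditions, A + B = 0 and r₁A + r₂B = -6.
Since r₁ - r₂ = √73: A = (-6 - (0)r₂)/√73 = - \frac{6 \sqrt{73}}{73}, and B = 0 - A = \frac{6 \sqrt{73}}{73}.
So a(n) = \left(- \frac{6 \sqrt{73}}{73}\right)\left(\frac{5}{2} + \frac{\sqrt{73}}{2}\right)^n + \left(\frac{6 \sqrt{73}}{73}\right)\left(\frac{5}{2} - \frac{\sqrt{73}}{2}\right)^n.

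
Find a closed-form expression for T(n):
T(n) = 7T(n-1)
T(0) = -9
This is a homogeneous first-order recurrence with ratio 7.
By induction T(n) = T(0) · (7)^n = - 9 \cdot 7^{n}.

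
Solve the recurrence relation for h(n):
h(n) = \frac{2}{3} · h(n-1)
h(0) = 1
Pure geometric recurrence with ratio \frac{2}{3}.
By induction h(n) = h(0) · (\frac{2}{3})^n = \left(\frac{2}{3}\right)^{n}.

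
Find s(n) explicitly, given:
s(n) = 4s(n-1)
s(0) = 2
This is a homogeneous first-order recurrence with ratio 4.
By induction s(n) = s(0) · (4)^n = 2 \cdot 4^{n}.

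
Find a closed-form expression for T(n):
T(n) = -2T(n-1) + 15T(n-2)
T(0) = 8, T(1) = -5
Characteristic equation: x² + 2x - 15 = 0, which factors as (x - (3))(x - (-5)) = 0.
Roots r₁ = 3, r₂ = -5 (distinct).
General solution: T(n) = A·(3)^n + B·(-5)^n.
From T(0) = 8: A + B = 8.
From T(1) = -5: 3A - 5B = -5.
Solving: A = \frac{35}{8}, B = \frac{29}{8}.
So T(n) = \frac{29 \left(-5\right)^{n}}{8} + \frac{35 \cdot 3^{n}}{8}.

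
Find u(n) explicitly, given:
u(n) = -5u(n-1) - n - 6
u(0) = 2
First-order linear with linear forcing.
Homogeneous solution: u_h(n) = A·(-5)^n.
Try particular u_p(n) = pn + q. Substituting:
  pn + q = -5(p(n-1) + q) - n - 6.
Matching the n-coefficient: p = -5p - 1 ⇒ p = - \frac{1}{6}.
Matching constants: q = 5p - 5q - 6 ⇒ q = - \frac{41}{36}.
General: u(n) = A·(-5)^n - \frac{n}{6} - \frac{41}{36}.
Apply u(0) = 2: A - \frac{41}{36} = 2 ⇒ A = \frac{113}{36}.
So u(n) = \frac{113 \left(-5\right)^{n}}{36} - \frac{n}{6} - \frac{41}{36}.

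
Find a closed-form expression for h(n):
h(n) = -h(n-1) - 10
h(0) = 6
First-order linear non-homogeneous.
Homogeneous solution: h_h(n) = A·(-1)^n.
Try constant particular solution h_p = K: K = -K - 10 ⇒ K = -5.
General: h(n) = A·(-1)^n - 5.
Apply h(0) = 6: A - 5 = 6 ⇒ A = 11.
So h(n) = 11 \left(-1\right)^{n} - 5.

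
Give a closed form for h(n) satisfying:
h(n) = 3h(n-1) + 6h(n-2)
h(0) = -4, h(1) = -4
Characteristic equation: x² - 3x - 6 = 0.
Discriminant Δ = (3)² + 4·(6) = 33.
Roots r₁,₂ = (3 ± √33)/2, so r₁ = \frac{3}{2} + \frac{\sqrt{33}}{2}, r₂ = \frac{3}{2} - \frac{\sqrt{33}}{2}.
General solution: h(n) = A·r₁^n + B·r₂^n.
From the initial conditions, A + B = -4 and r₁A + r₂B = -4.
Since r₁ - r₂ = √33: A = (-4 - (-4)r₂)/√33 = -2 + \frac{2 \sqrt{33}}{33}, and B = -4 - A = -2 - \frac{2 \sqrt{33}}{33}.
So h(n) = \left(-2 + \frac{2 \sqrt{33}}{33}\right)\left(\frac{3}{2} + \frac{\sqrt{33}}{2}\right)^n + \left(-2 - \frac{2 \sqrt{33}}{33}\right)\left(\frac{3}{2} - \frac{\sqrt{33}}{2}\right)^n.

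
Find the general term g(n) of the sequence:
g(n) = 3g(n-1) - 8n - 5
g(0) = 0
First-order linear with linear forcing.
Homogeneous solution: g_h(n) = A·(3)^n.
Try particular g_p(n) = pn + q. Substituting:
  pn + q = 3(p(n-1) + q) - 8n - 5.
Matching the n-coefficient: p = 3p - 8 ⇒ p = 4.
Matching constants: q = -3p + 3q - 5 ⇒ q = \frac{17}{2}.
General: g(n) = A·(3)^n + 4 n + \frac{17}{2}.
Apply g(0) = 0: A + \frac{17}{2} = 0 ⇒ A = - \frac{17}{2}.
So g(n) = - \frac{17 \cdot 3^{n}}{2} + 4 n + \frac{17}{2}.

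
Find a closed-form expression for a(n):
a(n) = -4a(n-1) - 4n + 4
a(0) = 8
First-order linear with linear forcing.
Homogeneous solution: a_h(n) = A·(-4)^n.
Try particular a_p(n) = pn + q. Substituting:
  pn + q = -4(p(n-1) + q) - 4n + 4.
Matching the n-coefficient: p = -4p - 4 ⇒ p = - \frac{4}{5}.
Matching constants: q = 4p - 4q + 4 ⇒ q = \frac{4}{25}.
General: a(n) = A·(-4)^n - \frac{4 n}{5} + \frac{4}{25}.
Apply a(0) = 8: A + \frac{4}{25} = 8 ⇒ A = \frac{196}{25}.
So a(n) = \frac{196 \left(-4\right)^{n}}{25} - \frac{4 n}{5} + \frac{4}{25}.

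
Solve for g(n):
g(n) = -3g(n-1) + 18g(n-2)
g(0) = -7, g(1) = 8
Characteristic equation: x² + 3x - 18 = 0, which factors as (x - (-6))(x - (3)) = 0.
Roots r₁ = -6, r₂ = 3 (distinct).
General solution: g(n) = A·(-6)^n + B·(3)^n.
From g(0) = -7: A + B = -7.
From g(1) = 8: -6A + 3B = 8.
Solving: A = - \frac{29}{9}, B = - \frac{34}{9}.
So g(n) = - \frac{29 \left(-6\right)^{n}}{9} - \frac{34 \cdot 3^{n}}{9}.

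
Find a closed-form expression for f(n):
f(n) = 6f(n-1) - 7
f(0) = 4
First-order linear non-homogeneous.
Homogeneous solution: f_h(n) = A·(6)^n.
Try constant particular solution f_p = K: K = 6K - 7 ⇒ K = \frac{7}{5}.
General: f(n) = A·(6)^n + \frac{7}{5}.
Apply f(0) = 4: A + \frac{7}{5} = 4 ⇒ A = \frac{13}{5}.
So f(n) = \frac{13 \cdot 6^{n}}{5} + \frac{7}{5}.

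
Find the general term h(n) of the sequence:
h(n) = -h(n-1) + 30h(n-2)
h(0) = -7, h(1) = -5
Characteristic equation: x² + x - 30 = 0, which factors as (x - (5))(x - (-6)) = 0.
Roots r₁ = 5, r₂ = -6 (distinct).
General solution: h(n) = A·(5)^n + B·(-6)^n.
From h(0) = -7: A + B = -7.
From h(1) = -5: 5A - 6B = -5.
Solving: A = - \frac{47}{11}, B = - \frac{30}{11}.
So h(n) = - \frac{30 \left(-6\right)^{n}}{11} - \frac{47 \cdot 5^{n}}{11}.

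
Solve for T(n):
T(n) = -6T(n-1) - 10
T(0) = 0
First-order linear non-homogeneous.
Homogeneous solution: T_h(n) = A·(-6)^n.
Try constant particular solution T_p = K: K = -6K - 10 ⇒ K = - \frac{10}{7}.
General: T(n) = A·(-6)^n - \frac{10}{7}.
Apply T(0) = 0: A - \frac{10}{7} = 0 ⇒ A = \frac{10}{7}.
So T(n) = \frac{10 \left(-6\right)^{n}}{7} - \frac{10}{7}.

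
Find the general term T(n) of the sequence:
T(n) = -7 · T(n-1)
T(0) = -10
Pure geometric recurrence with ratio -7.
By induction T(n) = T(0) · (-7)^n = - 10 \left(-7\right)^{n}.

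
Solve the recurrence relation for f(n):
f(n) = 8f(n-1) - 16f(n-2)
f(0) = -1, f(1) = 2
Characteristic equation: x² - 8x + 16 = 0, which is (x - (4))².
Repeated root r = 4.
General solution: f(n) = (A + Bn)·(4)^n.
From f(0) = -1: A = -1.
From f(1) = 2: (A + B)·(4) = 2 ⇒ B = \frac{3}{2}.
So f(n) = \left(\frac{3 n}{2} - 1\right) \cdot (4)^n.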